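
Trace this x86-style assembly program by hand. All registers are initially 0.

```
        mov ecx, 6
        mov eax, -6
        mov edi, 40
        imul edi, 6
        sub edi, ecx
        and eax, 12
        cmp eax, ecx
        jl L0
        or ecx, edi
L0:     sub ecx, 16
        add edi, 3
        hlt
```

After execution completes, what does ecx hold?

222

ecx=6
eax=-6
edi=40
edi=40*6=240
edi=240-6=234
eax=(-6)&12=8
cmp eax, ecx  (cmp 8,6)
jl L0: not taken
ecx=6|234=238
ecx=238-16=222
edi=234+3=237
halt.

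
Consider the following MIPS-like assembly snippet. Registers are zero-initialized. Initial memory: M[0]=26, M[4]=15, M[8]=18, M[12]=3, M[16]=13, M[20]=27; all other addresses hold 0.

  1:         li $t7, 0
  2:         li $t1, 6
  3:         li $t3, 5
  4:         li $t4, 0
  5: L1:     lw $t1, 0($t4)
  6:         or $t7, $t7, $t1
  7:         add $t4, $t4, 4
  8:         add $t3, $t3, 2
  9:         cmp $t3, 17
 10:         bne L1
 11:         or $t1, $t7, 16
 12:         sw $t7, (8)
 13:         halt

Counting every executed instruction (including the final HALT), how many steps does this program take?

43

li $t7, 0 → $t7=0
li $t1, 6 → $t1=6
li $t3, 5 → $t3=5
li $t4, 0 → $t4=0
lw $t1, 0($t4) → $t1=M[0]=26
or $t7, $t7, $t1 → $t7=0|26=26
add $t4, $t4, 4 → $t4=0+4=4
add $t3, $t3, 2 → $t3=5+2=7
cmp $t3, 17  (cmp 7,17)
bne L1: taken
lw $t1, 0($t4) → $t1=M[4]=15
or $t7, $t7, $t1 → $t7=26|15=31
add $t4, $t4, 4 → $t4=4+4=8
add $t3, $t3, 2 → $t3=7+2=9
cmp $t3, 17  (cmp 9,17)
bne L1: taken
lw $t1, 0($t4) → $t1=M[8]=18
or $t7, $t7, $t1 → $t7=31|18=31
add $t4, $t4, 4 → $t4=8+4=12
add $t3, $t3, 2 → $t3=9+2=11
cmp $t3, 17  (cmp 11,17)
bne L1: taken
lw $t1, 0($t4) → $t1=M[12]=3
or $t7, $t7, $t1 → $t7=31|3=31
add $t4, $t4, 4 → $t4=12+4=16
add $t3, $t3, 2 → $t3=11+2=13
cmp $t3, 17  (cmp 13,17)
bne L1: taken
lw $t1, 0($t4) → $t1=M[16]=13
or $t7, $t7, $t1 → $t7=31|13=31
add $t4, $t4, 4 → $t4=16+4=20
add $t3, $t3, 2 → $t3=13+2=15
cmp $t3, 17  (cmp 15,17)
bne L1: taken
lw $t1, 0($t4) → $t1=M[20]=27
or $t7, $t7, $t1 → $t7=31|27=31
add $t4, $t4, 4 → $t4=20+4=24
add $t3, $t3, 2 → $t3=15+2=17
cmp $t3, 17  (cmp 17,17)
bne L1: not taken
or $t1, $t7, 16 → $t1=31|16=31
sw $t7, (8) → M[8]=31
halt.
Total executed instructions: 43.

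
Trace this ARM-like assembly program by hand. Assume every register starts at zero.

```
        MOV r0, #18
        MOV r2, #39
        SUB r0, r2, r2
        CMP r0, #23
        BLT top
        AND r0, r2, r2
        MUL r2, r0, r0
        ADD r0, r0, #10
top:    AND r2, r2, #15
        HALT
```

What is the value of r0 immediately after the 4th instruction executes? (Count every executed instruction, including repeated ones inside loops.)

0

r0=18
r2=39
r0=39-39=0
CMP r0, #23  (cmp 0,23)
After step 4: r0 = 0.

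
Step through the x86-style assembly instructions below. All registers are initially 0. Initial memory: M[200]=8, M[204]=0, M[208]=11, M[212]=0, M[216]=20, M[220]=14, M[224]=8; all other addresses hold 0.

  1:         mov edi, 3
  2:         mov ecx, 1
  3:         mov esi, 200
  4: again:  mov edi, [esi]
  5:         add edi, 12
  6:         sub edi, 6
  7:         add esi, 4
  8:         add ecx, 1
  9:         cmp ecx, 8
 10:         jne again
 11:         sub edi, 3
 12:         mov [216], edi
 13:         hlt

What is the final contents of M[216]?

after mov edi, 3: edi=3
after mov ecx, 1: ecx=1
after mov esi, 200: esi=200
after mov edi, [esi]: edi=M[200]=8
after add edi, 12: edi=8+12=20
after sub edi, 6: edi=20-6=14
after add esi, 4: esi=200+4=204
after add ecx, 1: ecx=1+1=2
cmp ecx, 8  (cmp 2,8)
jne again: taken
after mov edi, [esi]: edi=M[204]=0
after add edi, 12: edi=0+12=12
after sub edi, 6: edi=12-6=6
after add esi, 4: esi=204+4=208
after add ecx, 1: ecx=2+1=3
cmp ecx, 8  (cmp 3,8)
jne again: taken
after mov edi, [esi]: edi=M[208]=11
after add edi, 12: edi=11+12=23
after sub edi, 6: edi=23-6=17
after add esi, 4: esi=208+4=212
after add ecx, 1: ecx=3+1=4
cmp ecx, 8  (cmp 4,8)
jne again: taken
after mov edi, [esi]: edi=M[212]=0
after add edi, 12: edi=0+12=12
after sub edi, 6: edi=12-6=6
after add esi, 4: esi=212+4=216
after add ecx, 1: ecx=4+1=5
cmp ecx, 8  (cmp 5,8)
jne again: taken
after mov edi, [esi]: edi=M[216]=20
after add edi, 12: edi=20+12=32
after sub edi, 6: edi=32-6=26
after add esi, 4: esi=216+4=220
after add ecx, 1: ecx=5+1=6
cmp ecx, 8  (cmp 6,8)
jne again: taken
after mov edi, [esi]: edi=M[220]=14
after add edi, 12: edi=14+12=26
after sub edi, 6: edi=26-6=20
after add esi, 4: esi=220+4=224
after add ecx, 1: ecx=6+1=7
cmp ecx, 8  (cmp 7,8)
jne again: taken
after mov edi, [esi]: edi=M[224]=8
after add edi, 12: edi=8+12=20
after sub edi, 6: edi=20-6=14
after add esi, 4: esi=224+4=228
after add ecx, 1: ecx=7+1=8
cmp ecx, 8  (cmp 8,8)
jne again: not taken
after sub edi, 3: edi=14-3=11
mov [216], edi → M[216]=11
halt.

11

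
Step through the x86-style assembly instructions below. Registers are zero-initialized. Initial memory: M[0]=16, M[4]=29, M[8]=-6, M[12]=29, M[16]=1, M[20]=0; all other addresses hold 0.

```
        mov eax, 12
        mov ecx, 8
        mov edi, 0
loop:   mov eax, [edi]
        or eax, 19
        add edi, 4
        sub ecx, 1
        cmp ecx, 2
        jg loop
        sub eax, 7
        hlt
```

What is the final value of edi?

after mov eax, 12: eax=12
after mov ecx, 8: ecx=8
after mov edi, 0: edi=0
after mov eax, [edi]: eax=M[0]=16
after or eax, 19: eax=16|19=19
after add edi, 4: edi=0+4=4
after sub ecx, 1: ecx=8-1=7
cmp ecx, 2  (cmp 7,2)
jg loop: taken
after mov eax, [edi]: eax=M[4]=29
after or eax, 19: eax=29|19=31
after add edi, 4: edi=4+4=8
after sub ecx, 1: ecx=7-1=6
cmp ecx, 2  (cmp 6,2)
jg loop: taken
after mov eax, [edi]: eax=M[8]=-6
after or eax, 19: eax=(-6)|19=-5
after add edi, 4: edi=8+4=12
after sub ecx, 1: ecx=6-1=5
cmp ecx, 2  (cmp 5,2)
jg loop: taken
after mov eax, [edi]: eax=M[12]=29
after or eax, 19: eax=29|19=31
after add edi, 4: edi=12+4=16
after sub ecx, 1: ecx=5-1=4
cmp ecx, 2  (cmp 4,2)
jg loop: taken
after mov eax, [edi]: eax=M[16]=1
after or eax, 19: eax=1|19=19
after add edi, 4: edi=16+4=20
after sub ecx, 1: ecx=4-1=3
cmp ecx, 2  (cmp 3,2)
jg loop: taken
after mov eax, [edi]: eax=M[20]=0
after or eax, 19: eax=0|19=19
after add edi, 4: edi=20+4=24
after sub ecx, 1: ecx=3-1=2
cmp ecx, 2  (cmp 2,2)
jg loop: not taken
after sub eax, 7: eax=19-7=12
halt.

24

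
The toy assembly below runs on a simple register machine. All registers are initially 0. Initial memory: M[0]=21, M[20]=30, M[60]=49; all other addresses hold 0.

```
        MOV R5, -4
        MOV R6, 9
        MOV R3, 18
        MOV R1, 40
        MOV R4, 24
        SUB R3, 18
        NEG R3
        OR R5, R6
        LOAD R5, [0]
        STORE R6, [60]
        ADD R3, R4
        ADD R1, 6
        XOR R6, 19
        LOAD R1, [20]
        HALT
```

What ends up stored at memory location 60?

MOV R5, -4 → R5=-4
MOV R6, 9 → R6=9
MOV R3, 18 → R3=18
MOV R1, 40 → R1=40
MOV R4, 24 → R4=24
SUB R3, 18 → R3=18-18=0
NEG R3 → R3=-(0)=0
OR R5, R6 → R5=(-4)|9=-3
LOAD R5, [0] → R5=M[0]=21
STORE R6, [60] → M[60]=9
ADD R3, R4 → R3=0+24=24
ADD R1, 6 → R1=40+6=46
XOR R6, 19 → R6=9^19=26
LOAD R1, [20] → R1=M[20]=30
halt.

9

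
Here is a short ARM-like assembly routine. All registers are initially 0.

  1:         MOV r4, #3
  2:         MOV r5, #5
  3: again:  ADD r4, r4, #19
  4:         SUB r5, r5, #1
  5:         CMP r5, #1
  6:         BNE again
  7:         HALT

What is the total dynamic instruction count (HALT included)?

MOV r4, #3 → r4=3
MOV r5, #5 → r5=5
ADD r4, r4, #19 → r4=3+19=22
SUB r5, r5, #1 → r5=5-1=4
CMP r5, #1  (cmp 4,1)
BNE again: taken
ADD r4, r4, #19 → r4=22+19=41
SUB r5, r5, #1 → r5=4-1=3
CMP r5, #1  (cmp 3,1)
BNE again: taken
ADD r4, r4, #19 → r4=41+19=60
SUB r5, r5, #1 → r5=3-1=2
CMP r5, #1  (cmp 2,1)
BNE again: taken
ADD r4, r4, #19 → r4=60+19=79
SUB r5, r5, #1 → r5=2-1=1
CMP r5, #1  (cmp 1,1)
BNE again: not taken
halt.
Total executed instructions: 19.

19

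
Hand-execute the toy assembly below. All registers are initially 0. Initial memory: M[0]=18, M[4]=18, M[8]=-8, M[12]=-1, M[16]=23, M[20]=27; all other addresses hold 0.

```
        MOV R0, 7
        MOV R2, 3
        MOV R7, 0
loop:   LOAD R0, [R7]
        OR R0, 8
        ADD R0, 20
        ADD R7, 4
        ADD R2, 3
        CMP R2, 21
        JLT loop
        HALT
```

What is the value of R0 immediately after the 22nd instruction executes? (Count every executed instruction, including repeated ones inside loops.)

12

R0=7
R2=3
R7=0
R0=M[0]=18
R0=18|8=26
R0=26+20=46
R7=0+4=4
R2=3+3=6
CMP R2, 21  (cmp 6,21)
JLT loop: taken
R0=M[4]=18
R0=18|8=26
R0=26+20=46
R7=4+4=8
R2=6+3=9
CMP R2, 21  (cmp 9,21)
JLT loop: taken
R0=M[8]=-8
R0=(-8)|8=-8
R0=(-8)+20=12
R7=8+4=12
R2=9+3=12
After step 22: R0 = 12.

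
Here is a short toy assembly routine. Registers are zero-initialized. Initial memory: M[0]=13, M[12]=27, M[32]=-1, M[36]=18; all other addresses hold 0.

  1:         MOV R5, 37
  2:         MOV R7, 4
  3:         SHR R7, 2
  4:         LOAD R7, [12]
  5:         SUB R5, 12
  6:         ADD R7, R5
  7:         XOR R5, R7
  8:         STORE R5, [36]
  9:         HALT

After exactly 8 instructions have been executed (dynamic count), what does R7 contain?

R5=37
R7=4
R7=4>>2=1
R7=M[12]=27
R5=37-12=25
R7=27+25=52
R5=25^52=45
STORE R5, [36] → M[36]=45
After step 8: R7 = 52.

52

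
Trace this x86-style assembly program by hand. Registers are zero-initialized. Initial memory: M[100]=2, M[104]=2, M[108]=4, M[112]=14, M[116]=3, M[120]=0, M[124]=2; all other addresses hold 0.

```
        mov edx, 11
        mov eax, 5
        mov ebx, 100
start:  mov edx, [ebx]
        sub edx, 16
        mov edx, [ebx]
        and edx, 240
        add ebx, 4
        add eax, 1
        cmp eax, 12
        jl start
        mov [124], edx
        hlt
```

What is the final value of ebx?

edx=11
eax=5
ebx=100
edx=M[100]=2
edx=2-16=-14
edx=M[100]=2
edx=2&240=0
ebx=100+4=104
eax=5+1=6
cmp eax, 12  (cmp 6,12)
jl start: taken
edx=M[104]=2
edx=2-16=-14
edx=M[104]=2
edx=2&240=0
ebx=104+4=108
eax=6+1=7
cmp eax, 12  (cmp 7,12)
jl start: taken
edx=M[108]=4
edx=4-16=-12
edx=M[108]=4
edx=4&240=0
ebx=108+4=112
eax=7+1=8
cmp eax, 12  (cmp 8,12)
jl start: taken
edx=M[112]=14
edx=14-16=-2
edx=M[112]=14
edx=14&240=0
ebx=112+4=116
eax=8+1=9
cmp eax, 12  (cmp 9,12)
jl start: taken
edx=M[116]=3
edx=3-16=-13
edx=M[116]=3
edx=3&240=0
ebx=116+4=120
eax=9+1=10
cmp eax, 12  (cmp 10,12)
jl start: taken
edx=M[120]=0
edx=0-16=-16
edx=M[120]=0
edx=0&240=0
ebx=120+4=124
eax=10+1=11
cmp eax, 12  (cmp 11,12)
jl start: taken
edx=M[124]=2
edx=2-16=-14
edx=M[124]=2
edx=2&240=0
ebx=124+4=128
eax=11+1=12
cmp eax, 12  (cmp 12,12)
jl start: not taken
mov [124], edx → M[124]=0
halt.

128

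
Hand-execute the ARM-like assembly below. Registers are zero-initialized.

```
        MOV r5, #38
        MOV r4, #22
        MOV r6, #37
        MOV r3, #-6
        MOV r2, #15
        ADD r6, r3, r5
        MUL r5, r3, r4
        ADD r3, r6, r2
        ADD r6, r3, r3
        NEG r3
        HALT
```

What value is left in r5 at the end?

r5=38
r4=22
r6=37
r3=-6
r2=15
r6=(-6)+38=32
r5=(-6)*22=-132
r3=32+15=47
r6=47+47=94
r3=-(47)=-47
halt.

-132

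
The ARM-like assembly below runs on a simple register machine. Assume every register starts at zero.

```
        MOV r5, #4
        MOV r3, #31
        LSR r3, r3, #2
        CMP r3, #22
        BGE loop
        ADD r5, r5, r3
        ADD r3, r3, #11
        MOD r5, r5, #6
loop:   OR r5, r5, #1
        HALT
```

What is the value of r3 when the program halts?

18

after MOV r5, #4: r5=4
after MOV r3, #31: r3=31
after LSR r3, r3, #2: r3=31>>2=7
CMP r3, #22  (cmp 7,22)
BGE loop: not taken
after ADD r5, r5, r3: r5=4+7=11
after ADD r3, r3, #11: r3=7+11=18
after MOD r5, r5, #6: r5=11%6=5
after OR r5, r5, #1: r5=5|1=5
halt.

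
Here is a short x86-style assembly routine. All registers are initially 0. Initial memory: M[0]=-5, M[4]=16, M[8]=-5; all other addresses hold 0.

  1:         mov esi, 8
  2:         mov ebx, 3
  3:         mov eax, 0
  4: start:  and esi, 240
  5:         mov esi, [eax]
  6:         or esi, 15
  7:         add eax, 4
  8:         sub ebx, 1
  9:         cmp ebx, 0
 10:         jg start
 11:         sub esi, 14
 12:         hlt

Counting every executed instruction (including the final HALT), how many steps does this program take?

after mov esi, 8: esi=8
after mov ebx, 3: ebx=3
after mov eax, 0: eax=0
after and esi, 240: esi=8&240=0
after mov esi, [eax]: esi=M[0]=-5
after or esi, 15: esi=(-5)|15=-1
after add eax, 4: eax=0+4=4
after sub ebx, 1: ebx=3-1=2
cmp ebx, 0  (cmp 2,0)
jg start: taken
after and esi, 240: esi=(-1)&240=240
after mov esi, [eax]: esi=M[4]=16
after or esi, 15: esi=16|15=31
after add eax, 4: eax=4+4=8
after sub ebx, 1: ebx=2-1=1
cmp ebx, 0  (cmp 1,0)
jg start: taken
after and esi, 240: esi=31&240=16
after mov esi, [eax]: esi=M[8]=-5
after or esi, 15: esi=(-5)|15=-1
after add eax, 4: eax=8+4=12
after sub ebx, 1: ebx=1-1=0
cmp ebx, 0  (cmp 0,0)
jg start: not taken
after sub esi, 14: esi=(-1)-14=-15
halt.
Total executed instructions: 26.

26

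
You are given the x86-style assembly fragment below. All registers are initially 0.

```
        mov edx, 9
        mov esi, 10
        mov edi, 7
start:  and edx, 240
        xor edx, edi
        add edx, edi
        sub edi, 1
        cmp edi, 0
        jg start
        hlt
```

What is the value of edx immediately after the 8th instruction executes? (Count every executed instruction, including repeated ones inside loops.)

14

mov edx, 9 → edx=9
mov esi, 10 → esi=10
mov edi, 7 → edi=7
and edx, 240 → edx=9&240=0
xor edx, edi → edx=0^7=7
add edx, edi → edx=7+7=14
sub edi, 1 → edi=7-1=6
cmp edi, 0  (cmp 6,0)
After step 8: edx = 14.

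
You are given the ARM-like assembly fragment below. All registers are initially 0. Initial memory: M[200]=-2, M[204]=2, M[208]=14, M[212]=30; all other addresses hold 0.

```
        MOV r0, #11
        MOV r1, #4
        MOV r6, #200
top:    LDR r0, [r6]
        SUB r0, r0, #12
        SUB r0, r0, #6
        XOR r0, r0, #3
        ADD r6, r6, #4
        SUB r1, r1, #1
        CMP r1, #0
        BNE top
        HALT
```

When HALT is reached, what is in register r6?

216

MOV r0, #11 → r0=11
MOV r1, #4 → r1=4
MOV r6, #200 → r6=200
LDR r0, [r6] → r0=M[200]=-2
SUB r0, r0, #12 → r0=(-2)-12=-14
SUB r0, r0, #6 → r0=(-14)-6=-20
XOR r0, r0, #3 → r0=(-20)^3=-17
ADD r6, r6, #4 → r6=200+4=204
SUB r1, r1, #1 → r1=4-1=3
CMP r1, #0  (cmp 3,0)
BNE top: taken
LDR r0, [r6] → r0=M[204]=2
SUB r0, r0, #12 → r0=2-12=-10
SUB r0, r0, #6 → r0=(-10)-6=-16
XOR r0, r0, #3 → r0=(-16)^3=-13
ADD r6, r6, #4 → r6=204+4=208
SUB r1, r1, #1 → r1=3-1=2
CMP r1, #0  (cmp 2,0)
BNE top: taken
LDR r0, [r6] → r0=M[208]=14
SUB r0, r0, #12 → r0=14-12=2
SUB r0, r0, #6 → r0=2-6=-4
XOR r0, r0, #3 → r0=(-4)^3=-1
ADD r6, r6, #4 → r6=208+4=212
SUB r1, r1, #1 → r1=2-1=1
CMP r1, #0  (cmp 1,0)
BNE top: taken
LDR r0, [r6] → r0=M[212]=30
SUB r0, r0, #12 → r0=30-12=18
SUB r0, r0, #6 → r0=18-6=12
XOR r0, r0, #3 → r0=12^3=15
ADD r6, r6, #4 → r6=212+4=216
SUB r1, r1, #1 → r1=1-1=0
CMP r1, #0  (cmp 0,0)
BNE top: not taken
halt.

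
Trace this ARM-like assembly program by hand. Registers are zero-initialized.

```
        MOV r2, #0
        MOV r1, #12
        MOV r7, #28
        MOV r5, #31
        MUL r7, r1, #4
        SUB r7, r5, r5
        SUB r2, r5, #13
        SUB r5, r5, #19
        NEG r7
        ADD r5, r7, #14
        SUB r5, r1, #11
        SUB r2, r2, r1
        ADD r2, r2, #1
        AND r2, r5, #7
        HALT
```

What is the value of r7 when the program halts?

0

after MOV r2, #0: r2=0
after MOV r1, #12: r1=12
after MOV r7, #28: r7=28
after MOV r5, #31: r5=31
after MUL r7, r1, #4: r7=12*4=48
after SUB r7, r5, r5: r7=31-31=0
after SUB r2, r5, #13: r2=31-13=18
after SUB r5, r5, #19: r5=31-19=12
after NEG r7: r7=-(0)=0
after ADD r5, r7, #14: r5=0+14=14
after SUB r5, r1, #11: r5=12-11=1
after SUB r2, r2, r1: r2=18-12=6
after ADD r2, r2, #1: r2=6+1=7
after AND r2, r5, #7: r2=1&7=1
halt.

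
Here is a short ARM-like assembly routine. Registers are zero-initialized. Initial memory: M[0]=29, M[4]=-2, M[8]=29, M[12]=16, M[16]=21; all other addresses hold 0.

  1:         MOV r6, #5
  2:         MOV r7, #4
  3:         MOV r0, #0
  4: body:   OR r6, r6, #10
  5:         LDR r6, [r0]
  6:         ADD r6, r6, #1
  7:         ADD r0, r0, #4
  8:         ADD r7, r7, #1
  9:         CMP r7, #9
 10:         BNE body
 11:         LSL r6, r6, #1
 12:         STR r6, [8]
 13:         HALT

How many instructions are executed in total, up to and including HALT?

41

after MOV r6, #5: r6=5
after MOV r7, #4: r7=4
after MOV r0, #0: r0=0
after OR r6, r6, #10: r6=5|10=15
after LDR r6, [r0]: r6=M[0]=29
after ADD r6, r6, #1: r6=29+1=30
after ADD r0, r0, #4: r0=0+4=4
after ADD r7, r7, #1: r7=4+1=5
CMP r7, #9  (cmp 5,9)
BNE body: taken
after OR r6, r6, #10: r6=30|10=30
after LDR r6, [r0]: r6=M[4]=-2
after ADD r6, r6, #1: r6=(-2)+1=-1
after ADD r0, r0, #4: r0=4+4=8
after ADD r7, r7, #1: r7=5+1=6
CMP r7, #9  (cmp 6,9)
BNE body: taken
after OR r6, r6, #10: r6=(-1)|10=-1
after LDR r6, [r0]: r6=M[8]=29
after ADD r6, r6, #1: r6=29+1=30
after ADD r0, r0, #4: r0=8+4=12
after ADD r7, r7, #1: r7=6+1=7
CMP r7, #9  (cmp 7,9)
BNE body: taken
after OR r6, r6, #10: r6=30|10=30
after LDR r6, [r0]: r6=M[12]=16
after ADD r6, r6, #1: r6=16+1=17
after ADD r0, r0, #4: r0=12+4=16
after ADD r7, r7, #1: r7=7+1=8
CMP r7, #9  (cmp 8,9)
BNE body: taken
after OR r6, r6, #10: r6=17|10=27
after LDR r6, [r0]: r6=M[16]=21
after ADD r6, r6, #1: r6=21+1=22
after ADD r0, r0, #4: r0=16+4=20
after ADD r7, r7, #1: r7=8+1=9
CMP r7, #9  (cmp 9,9)
BNE body: not taken
after LSL r6, r6, #1: r6=22<<1=44
STR r6, [8] → M[8]=44
halt.
Total executed instructions: 41.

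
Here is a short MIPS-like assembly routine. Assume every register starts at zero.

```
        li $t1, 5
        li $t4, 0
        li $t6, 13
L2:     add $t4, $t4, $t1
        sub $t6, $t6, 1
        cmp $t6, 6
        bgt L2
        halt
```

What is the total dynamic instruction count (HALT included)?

$t1=5
$t4=0
$t6=13
$t4=0+5=5
$t6=13-1=12
cmp $t6, 6  (cmp 12,6)
bgt L2: taken
$t4=5+5=10
$t6=12-1=11
cmp $t6, 6  (cmp 11,6)
bgt L2: taken
$t4=10+5=15
$t6=11-1=10
cmp $t6, 6  (cmp 10,6)
bgt L2: taken
$t4=15+5=20
$t6=10-1=9
cmp $t6, 6  (cmp 9,6)
bgt L2: taken
$t4=20+5=25
$t6=9-1=8
cmp $t6, 6  (cmp 8,6)
bgt L2: taken
$t4=25+5=30
$t6=8-1=7
cmp $t6, 6  (cmp 7,6)
bgt L2: taken
$t4=30+5=35
$t6=7-1=6
cmp $t6, 6  (cmp 6,6)
bgt L2: not taken
halt.
Total executed instructions: 32.

32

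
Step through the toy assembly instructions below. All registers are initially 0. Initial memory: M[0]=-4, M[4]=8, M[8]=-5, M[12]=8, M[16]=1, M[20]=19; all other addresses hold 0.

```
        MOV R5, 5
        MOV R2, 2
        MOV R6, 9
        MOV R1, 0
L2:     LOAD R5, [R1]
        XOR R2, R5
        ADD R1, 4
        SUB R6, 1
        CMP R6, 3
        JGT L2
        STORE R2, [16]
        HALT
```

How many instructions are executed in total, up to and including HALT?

after MOV R5, 5: R5=5
after MOV R2, 2: R2=2
after MOV R6, 9: R6=9
after MOV R1, 0: R1=0
after LOAD R5, [R1]: R5=M[0]=-4
after XOR R2, R5: R2=2^(-4)=-2
after ADD R1, 4: R1=0+4=4
after SUB R6, 1: R6=9-1=8
CMP R6, 3  (cmp 8,3)
JGT L2: taken
after LOAD R5, [R1]: R5=M[4]=8
after XOR R2, R5: R2=(-2)^8=-10
after ADD R1, 4: R1=4+4=8
after SUB R6, 1: R6=8-1=7
CMP R6, 3  (cmp 7,3)
JGT L2: taken
after LOAD R5, [R1]: R5=M[8]=-5
after XOR R2, R5: R2=(-10)^(-5)=13
after ADD R1, 4: R1=8+4=12
after SUB R6, 1: R6=7-1=6
CMP R6, 3  (cmp 6,3)
JGT L2: taken
after LOAD R5, [R1]: R5=M[12]=8
after XOR R2, R5: R2=13^8=5
after ADD R1, 4: R1=12+4=16
after SUB R6, 1: R6=6-1=5
CMP R6, 3  (cmp 5,3)
JGT L2: taken
after LOAD R5, [R1]: R5=M[16]=1
after XOR R2, R5: R2=5^1=4
after ADD R1, 4: R1=16+4=20
after SUB R6, 1: R6=5-1=4
CMP R6, 3  (cmp 4,3)
JGT L2: taken
after LOAD R5, [R1]: R5=M[20]=19
after XOR R2, R5: R2=4^19=23
after ADD R1, 4: R1=20+4=24
after SUB R6, 1: R6=4-1=3
CMP R6, 3  (cmp 3,3)
JGT L2: not taken
STORE R2, [16] → M[16]=23
halt.
Total executed instructions: 42.

42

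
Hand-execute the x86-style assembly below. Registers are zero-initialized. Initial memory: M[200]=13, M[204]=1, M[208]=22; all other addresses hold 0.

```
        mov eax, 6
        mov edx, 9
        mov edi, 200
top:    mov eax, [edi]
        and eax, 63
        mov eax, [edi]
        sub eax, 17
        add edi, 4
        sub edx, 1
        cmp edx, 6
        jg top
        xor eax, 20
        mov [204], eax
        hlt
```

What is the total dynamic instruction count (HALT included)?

after mov eax, 6: eax=6
after mov edx, 9: edx=9
after mov edi, 200: edi=200
after mov eax, [edi]: eax=M[200]=13
after and eax, 63: eax=13&63=13
after mov eax, [edi]: eax=M[200]=13
after sub eax, 17: eax=13-17=-4
after add edi, 4: edi=200+4=204
after sub edx, 1: edx=9-1=8
cmp edx, 6  (cmp 8,6)
jg top: taken
after mov eax, [edi]: eax=M[204]=1
after and eax, 63: eax=1&63=1
after mov eax, [edi]: eax=M[204]=1
after sub eax, 17: eax=1-17=-16
after add edi, 4: edi=204+4=208
after sub edx, 1: edx=8-1=7
cmp edx, 6  (cmp 7,6)
jg top: taken
after mov eax, [edi]: eax=M[208]=22
after and eax, 63: eax=22&63=22
after mov eax, [edi]: eax=M[208]=22
after sub eax, 17: eax=22-17=5
after add edi, 4: edi=208+4=212
after sub edx, 1: edx=7-1=6
cmp edx, 6  (cmp 6,6)
jg top: not taken
after xor eax, 20: eax=5^20=17
mov [204], eax → M[204]=17
halt.
Total executed instructions: 30.

30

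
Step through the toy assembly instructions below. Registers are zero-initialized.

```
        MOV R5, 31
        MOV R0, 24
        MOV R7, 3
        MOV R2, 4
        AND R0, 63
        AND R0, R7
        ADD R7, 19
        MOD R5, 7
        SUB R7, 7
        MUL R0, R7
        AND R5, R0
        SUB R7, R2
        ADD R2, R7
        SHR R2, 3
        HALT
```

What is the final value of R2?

1

after MOV R5, 31: R5=31
after MOV R0, 24: R0=24
after MOV R7, 3: R7=3
after MOV R2, 4: R2=4
after AND R0, 63: R0=24&63=24
after AND R0, R7: R0=24&3=0
after ADD R7, 19: R7=3+19=22
after MOD R5, 7: R5=31%7=3
after SUB R7, 7: R7=22-7=15
after MUL R0, R7: R0=0*15=0
after AND R5, R0: R5=3&0=0
after SUB R7, R2: R7=15-4=11
after ADD R2, R7: R2=4+11=15
after SHR R2, 3: R2=15>>3=1
halt.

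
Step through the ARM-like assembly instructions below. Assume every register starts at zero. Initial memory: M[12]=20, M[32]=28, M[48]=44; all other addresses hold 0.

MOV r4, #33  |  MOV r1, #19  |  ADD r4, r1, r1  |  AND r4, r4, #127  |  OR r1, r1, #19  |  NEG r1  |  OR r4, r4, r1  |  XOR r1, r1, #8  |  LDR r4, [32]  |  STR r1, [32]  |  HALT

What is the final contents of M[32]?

r4=33
r1=19
r4=19+19=38
r4=38&127=38
r1=19|19=19
r1=-(19)=-19
r4=38|(-19)=-17
r1=(-19)^8=-27
r4=M[32]=28
STR r1, [32] → M[32]=-27
halt.

-27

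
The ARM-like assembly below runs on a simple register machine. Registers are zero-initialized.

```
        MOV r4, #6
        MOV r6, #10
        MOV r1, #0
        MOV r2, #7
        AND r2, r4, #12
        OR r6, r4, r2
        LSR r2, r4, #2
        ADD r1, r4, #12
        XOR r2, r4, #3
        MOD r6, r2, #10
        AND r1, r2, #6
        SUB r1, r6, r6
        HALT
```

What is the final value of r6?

5

MOV r4, #6 → r4=6
MOV r6, #10 → r6=10
MOV r1, #0 → r1=0
MOV r2, #7 → r2=7
AND r2, r4, #12 → r2=6&12=4
OR r6, r4, r2 → r6=6|4=6
LSR r2, r4, #2 → r2=6>>2=1
ADD r1, r4, #12 → r1=6+12=18
XOR r2, r4, #3 → r2=6^3=5
MOD r6, r2, #10 → r6=5%10=5
AND r1, r2, #6 → r1=5&6=4
SUB r1, r6, r6 → r1=5-5=0
halt.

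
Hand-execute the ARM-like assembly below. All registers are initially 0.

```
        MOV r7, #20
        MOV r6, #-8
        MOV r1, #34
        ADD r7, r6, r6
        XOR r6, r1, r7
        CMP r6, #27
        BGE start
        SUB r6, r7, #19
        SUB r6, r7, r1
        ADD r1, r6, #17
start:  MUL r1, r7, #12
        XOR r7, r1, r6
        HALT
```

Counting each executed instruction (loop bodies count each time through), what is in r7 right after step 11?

-16

r7=20
r6=-8
r1=34
r7=(-8)+(-8)=-16
r6=34^(-16)=-46
CMP r6, #27  (cmp -46,27)
BGE start: not taken
r6=(-16)-19=-35
r6=(-16)-34=-50
r1=(-50)+17=-33
r1=(-16)*12=-192
After step 11: r7 = -16.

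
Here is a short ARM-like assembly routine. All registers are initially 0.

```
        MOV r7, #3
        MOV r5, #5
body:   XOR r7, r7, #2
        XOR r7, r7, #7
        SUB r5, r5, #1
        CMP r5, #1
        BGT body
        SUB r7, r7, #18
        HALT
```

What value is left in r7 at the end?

r7=3
r5=5
r7=3^2=1
r7=1^7=6
r5=5-1=4
CMP r5, #1  (cmp 4,1)
BGT body: taken
r7=6^2=4
r7=4^7=3
r5=4-1=3
CMP r5, #1  (cmp 3,1)
BGT body: taken
r7=3^2=1
r7=1^7=6
r5=3-1=2
CMP r5, #1  (cmp 2,1)
BGT body: taken
r7=6^2=4
r7=4^7=3
r5=2-1=1
CMP r5, #1  (cmp 1,1)
BGT body: not taken
r7=3-18=-15
halt.

-15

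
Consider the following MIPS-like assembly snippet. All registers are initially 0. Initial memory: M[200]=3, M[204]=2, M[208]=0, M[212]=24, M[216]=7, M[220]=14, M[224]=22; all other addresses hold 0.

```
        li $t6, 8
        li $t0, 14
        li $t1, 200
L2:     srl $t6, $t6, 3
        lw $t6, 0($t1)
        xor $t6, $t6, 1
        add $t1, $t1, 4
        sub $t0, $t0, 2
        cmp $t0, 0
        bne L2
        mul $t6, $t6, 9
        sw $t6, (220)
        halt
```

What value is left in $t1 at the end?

$t6=8
$t0=14
$t1=200
$t6=8>>3=1
$t6=M[200]=3
$t6=3^1=2
$t1=200+4=204
$t0=14-2=12
cmp $t0, 0  (cmp 12,0)
bne L2: taken
$t6=2>>3=0
$t6=M[204]=2
$t6=2^1=3
$t1=204+4=208
$t0=12-2=10
cmp $t0, 0  (cmp 10,0)
bne L2: taken
$t6=3>>3=0
$t6=M[208]=0
$t6=0^1=1
$t1=208+4=212
$t0=10-2=8
cmp $t0, 0  (cmp 8,0)
bne L2: taken
$t6=1>>3=0
$t6=M[212]=24
$t6=24^1=25
$t1=212+4=216
$t0=8-2=6
cmp $t0, 0  (cmp 6,0)
bne L2: taken
$t6=25>>3=3
$t6=M[216]=7
$t6=7^1=6
$t1=216+4=220
$t0=6-2=4
cmp $t0, 0  (cmp 4,0)
bne L2: taken
$t6=6>>3=0
$t6=M[220]=14
$t6=14^1=15
$t1=220+4=224
$t0=4-2=2
cmp $t0, 0  (cmp 2,0)
bne L2: taken
$t6=15>>3=1
$t6=M[224]=22
$t6=22^1=23
$t1=224+4=228
$t0=2-2=0
cmp $t0, 0  (cmp 0,0)
bne L2: not taken
$t6=23*9=207
sw $t6, (220) → M[220]=207
halt.

228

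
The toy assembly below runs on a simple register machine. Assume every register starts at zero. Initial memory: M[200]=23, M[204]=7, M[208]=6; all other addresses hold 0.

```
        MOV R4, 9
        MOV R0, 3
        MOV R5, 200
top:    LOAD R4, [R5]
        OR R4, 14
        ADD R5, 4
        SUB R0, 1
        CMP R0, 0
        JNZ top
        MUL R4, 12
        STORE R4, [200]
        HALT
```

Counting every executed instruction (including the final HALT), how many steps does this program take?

R4=9
R0=3
R5=200
R4=M[200]=23
R4=23|14=31
R5=200+4=204
R0=3-1=2
CMP R0, 0  (cmp 2,0)
JNZ top: taken
R4=M[204]=7
R4=7|14=15
R5=204+4=208
R0=2-1=1
CMP R0, 0  (cmp 1,0)
JNZ top: taken
R4=M[208]=6
R4=6|14=14
R5=208+4=212
R0=1-1=0
CMP R0, 0  (cmp 0,0)
JNZ top: not taken
R4=14*12=168
STORE R4, [200] → M[200]=168
halt.
Total executed instructions: 24.

24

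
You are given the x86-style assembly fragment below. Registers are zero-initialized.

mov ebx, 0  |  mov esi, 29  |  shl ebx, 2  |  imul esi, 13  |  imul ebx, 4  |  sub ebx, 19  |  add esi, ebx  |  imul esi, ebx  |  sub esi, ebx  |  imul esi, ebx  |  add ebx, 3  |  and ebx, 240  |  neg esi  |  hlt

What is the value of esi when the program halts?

-128877

mov ebx, 0 → ebx=0
mov esi, 29 → esi=29
shl ebx, 2 → ebx=0<<2=0
imul esi, 13 → esi=29*13=377
imul ebx, 4 → ebx=0*4=0
sub ebx, 19 → ebx=0-19=-19
add esi, ebx → esi=377+(-19)=358
imul esi, ebx → esi=358*(-19)=-6802
sub esi, ebx → esi=(-6802)-(-19)=-6783
imul esi, ebx → esi=(-6783)*(-19)=128877
add ebx, 3 → ebx=(-19)+3=-16
and ebx, 240 → ebx=(-16)&240=240
neg esi → esi=-(128877)=-128877
halt.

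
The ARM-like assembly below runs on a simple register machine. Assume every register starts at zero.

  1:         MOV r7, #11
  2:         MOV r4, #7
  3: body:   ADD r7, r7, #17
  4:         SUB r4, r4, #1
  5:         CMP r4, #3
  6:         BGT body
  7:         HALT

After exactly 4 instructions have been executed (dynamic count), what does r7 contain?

after MOV r7, #11: r7=11
after MOV r4, #7: r4=7
after ADD r7, r7, #17: r7=11+17=28
after SUB r4, r4, #1: r4=7-1=6
After step 4: r7 = 28.

28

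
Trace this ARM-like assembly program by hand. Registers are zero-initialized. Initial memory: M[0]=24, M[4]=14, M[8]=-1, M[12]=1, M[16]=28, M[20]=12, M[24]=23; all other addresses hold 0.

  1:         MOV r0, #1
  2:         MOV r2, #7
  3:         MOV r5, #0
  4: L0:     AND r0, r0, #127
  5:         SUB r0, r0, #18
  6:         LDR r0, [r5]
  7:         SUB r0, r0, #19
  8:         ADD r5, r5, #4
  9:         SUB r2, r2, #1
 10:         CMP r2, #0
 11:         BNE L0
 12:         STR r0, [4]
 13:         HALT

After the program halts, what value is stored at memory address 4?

MOV r0, #1 → r0=1
MOV r2, #7 → r2=7
MOV r5, #0 → r5=0
AND r0, r0, #127 → r0=1&127=1
SUB r0, r0, #18 → r0=1-18=-17
LDR r0, [r5] → r0=M[0]=24
SUB r0, r0, #19 → r0=24-19=5
ADD r5, r5, #4 → r5=0+4=4
SUB r2, r2, #1 → r2=7-1=6
CMP r2, #0  (cmp 6,0)
BNE L0: taken
AND r0, r0, #127 → r0=5&127=5
SUB r0, r0, #18 → r0=5-18=-13
LDR r0, [r5] → r0=M[4]=14
SUB r0, r0, #19 → r0=14-19=-5
ADD r5, r5, #4 → r5=4+4=8
SUB r2, r2, #1 → r2=6-1=5
CMP r2, #0  (cmp 5,0)
BNE L0: taken
AND r0, r0, #127 → r0=(-5)&127=123
SUB r0, r0, #18 → r0=123-18=105
LDR r0, [r5] → r0=M[8]=-1
SUB r0, r0, #19 → r0=(-1)-19=-20
ADD r5, r5, #4 → r5=8+4=12
SUB r2, r2, #1 → r2=5-1=4
CMP r2, #0  (cmp 4,0)
BNE L0: taken
AND r0, r0, #127 → r0=(-20)&127=108
SUB r0, r0, #18 → r0=108-18=90
LDR r0, [r5] → r0=M[12]=1
SUB r0, r0, #19 → r0=1-19=-18
ADD r5, r5, #4 → r5=12+4=16
SUB r2, r2, #1 → r2=4-1=3
CMP r2, #0  (cmp 3,0)
BNE L0: taken
AND r0, r0, #127 → r0=(-18)&127=110
SUB r0, r0, #18 → r0=110-18=92
LDR r0, [r5] → r0=M[16]=28
SUB r0, r0, #19 → r0=28-19=9
ADD r5, r5, #4 → r5=16+4=20
SUB r2, r2, #1 → r2=3-1=2
CMP r2, #0  (cmp 2,0)
BNE L0: taken
AND r0, r0, #127 → r0=9&127=9
SUB r0, r0, #18 → r0=9-18=-9
LDR r0, [r5] → r0=M[20]=12
SUB r0, r0, #19 → r0=12-19=-7
ADD r5, r5, #4 → r5=20+4=24
SUB r2, r2, #1 → r2=2-1=1
CMP r2, #0  (cmp 1,0)
BNE L0: taken
AND r0, r0, #127 → r0=(-7)&127=121
SUB r0, r0, #18 → r0=121-18=103
LDR r0, [r5] → r0=M[24]=23
SUB r0, r0, #19 → r0=23-19=4
ADD r5, r5, #4 → r5=24+4=28
SUB r2, r2, #1 → r2=1-1=0
CMP r2, #0  (cmp 0,0)
BNE L0: not taken
STR r0, [4] → M[4]=4
halt.

4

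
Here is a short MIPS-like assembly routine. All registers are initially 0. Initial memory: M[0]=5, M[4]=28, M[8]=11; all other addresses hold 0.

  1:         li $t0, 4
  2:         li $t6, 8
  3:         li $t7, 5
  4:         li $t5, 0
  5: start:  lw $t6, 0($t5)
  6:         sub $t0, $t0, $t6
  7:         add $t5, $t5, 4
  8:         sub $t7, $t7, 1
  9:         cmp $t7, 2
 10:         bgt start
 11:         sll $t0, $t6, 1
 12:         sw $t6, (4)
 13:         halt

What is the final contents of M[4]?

$t0=4
$t6=8
$t7=5
$t5=0
$t6=M[0]=5
$t0=4-5=-1
$t5=0+4=4
$t7=5-1=4
cmp $t7, 2  (cmp 4,2)
bgt start: taken
$t6=M[4]=28
$t0=(-1)-28=-29
$t5=4+4=8
$t7=4-1=3
cmp $t7, 2  (cmp 3,2)
bgt start: taken
$t6=M[8]=11
$t0=(-29)-11=-40
$t5=8+4=12
$t7=3-1=2
cmp $t7, 2  (cmp 2,2)
bgt start: not taken
$t0=11<<1=22
sw $t6, (4) → M[4]=11
halt.

11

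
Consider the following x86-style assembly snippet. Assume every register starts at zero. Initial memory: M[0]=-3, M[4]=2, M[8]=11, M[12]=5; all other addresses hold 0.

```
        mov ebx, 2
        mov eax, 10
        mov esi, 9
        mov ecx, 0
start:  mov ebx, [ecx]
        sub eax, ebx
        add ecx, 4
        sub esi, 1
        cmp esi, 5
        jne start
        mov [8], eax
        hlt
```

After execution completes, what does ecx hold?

mov ebx, 2 → ebx=2
mov eax, 10 → eax=10
mov esi, 9 → esi=9
mov ecx, 0 → ecx=0
mov ebx, [ecx] → ebx=M[0]=-3
sub eax, ebx → eax=10-(-3)=13
add ecx, 4 → ecx=0+4=4
sub esi, 1 → esi=9-1=8
cmp esi, 5  (cmp 8,5)
jne start: taken
mov ebx, [ecx] → ebx=M[4]=2
sub eax, ebx → eax=13-2=11
add ecx, 4 → ecx=4+4=8
sub esi, 1 → esi=8-1=7
cmp esi, 5  (cmp 7,5)
jne start: taken
mov ebx, [ecx] → ebx=M[8]=11
sub eax, ebx → eax=11-11=0
add ecx, 4 → ecx=8+4=12
sub esi, 1 → esi=7-1=6
cmp esi, 5  (cmp 6,5)
jne start: taken
mov ebx, [ecx] → ebx=M[12]=5
sub eax, ebx → eax=0-5=-5
add ecx, 4 → ecx=12+4=16
sub esi, 1 → esi=6-1=5
cmp esi, 5  (cmp 5,5)
jne start: not taken
mov [8], eax → M[8]=-5
halt.

16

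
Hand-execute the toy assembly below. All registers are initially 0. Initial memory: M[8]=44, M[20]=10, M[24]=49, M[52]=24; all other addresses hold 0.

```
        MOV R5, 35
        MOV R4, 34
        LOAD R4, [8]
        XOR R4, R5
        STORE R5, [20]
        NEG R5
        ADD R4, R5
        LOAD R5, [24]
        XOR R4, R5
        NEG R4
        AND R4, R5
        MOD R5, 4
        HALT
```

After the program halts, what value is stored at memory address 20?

after MOV R5, 35: R5=35
after MOV R4, 34: R4=34
after LOAD R4, [8]: R4=M[8]=44
after XOR R4, R5: R4=44^35=15
STORE R5, [20] → M[20]=35
after NEG R5: R5=-(35)=-35
after ADD R4, R5: R4=15+(-35)=-20
after LOAD R5, [24]: R5=M[24]=49
after XOR R4, R5: R4=(-20)^49=-35
after NEG R4: R4=-(-35)=35
after AND R4, R5: R4=35&49=33
after MOD R5, 4: R5=49%4=1
halt.

35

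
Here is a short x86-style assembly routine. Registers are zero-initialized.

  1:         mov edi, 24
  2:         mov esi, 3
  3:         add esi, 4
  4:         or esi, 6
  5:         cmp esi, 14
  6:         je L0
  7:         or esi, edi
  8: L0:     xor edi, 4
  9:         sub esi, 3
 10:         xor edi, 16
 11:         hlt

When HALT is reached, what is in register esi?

edi=24
esi=3
esi=3+4=7
esi=7|6=7
cmp esi, 14  (cmp 7,14)
je L0: not taken
esi=7|24=31
edi=24^4=28
esi=31-3=28
edi=28^16=12
halt.

28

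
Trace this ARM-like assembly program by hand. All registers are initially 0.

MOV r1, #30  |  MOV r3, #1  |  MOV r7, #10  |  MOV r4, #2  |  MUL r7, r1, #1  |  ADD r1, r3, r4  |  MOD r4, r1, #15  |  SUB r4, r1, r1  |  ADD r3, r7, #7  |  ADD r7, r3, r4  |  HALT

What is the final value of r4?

MOV r1, #30 → r1=30
MOV r3, #1 → r3=1
MOV r7, #10 → r7=10
MOV r4, #2 → r4=2
MUL r7, r1, #1 → r7=30*1=30
ADD r1, r3, r4 → r1=1+2=3
MOD r4, r1, #15 → r4=3%15=3
SUB r4, r1, r1 → r4=3-3=0
ADD r3, r7, #7 → r3=30+7=37
ADD r7, r3, r4 → r7=37+0=37
halt.

0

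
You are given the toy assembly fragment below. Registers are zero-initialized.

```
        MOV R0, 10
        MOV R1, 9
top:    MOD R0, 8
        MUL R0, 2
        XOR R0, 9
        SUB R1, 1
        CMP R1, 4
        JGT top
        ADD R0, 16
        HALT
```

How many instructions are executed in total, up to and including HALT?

34

MOV R0, 10 → R0=10
MOV R1, 9 → R1=9
MOD R0, 8 → R0=10%8=2
MUL R0, 2 → R0=2*2=4
XOR R0, 9 → R0=4^9=13
SUB R1, 1 → R1=9-1=8
CMP R1, 4  (cmp 8,4)
JGT top: taken
MOD R0, 8 → R0=13%8=5
MUL R0, 2 → R0=5*2=10
XOR R0, 9 → R0=10^9=3
SUB R1, 1 → R1=8-1=7
CMP R1, 4  (cmp 7,4)
JGT top: taken
MOD R0, 8 → R0=3%8=3
MUL R0, 2 → R0=3*2=6
XOR R0, 9 → R0=6^9=15
SUB R1, 1 → R1=7-1=6
CMP R1, 4  (cmp 6,4)
JGT top: taken
MOD R0, 8 → R0=15%8=7
MUL R0, 2 → R0=7*2=14
XOR R0, 9 → R0=14^9=7
SUB R1, 1 → R1=6-1=5
CMP R1, 4  (cmp 5,4)
JGT top: taken
MOD R0, 8 → R0=7%8=7
MUL R0, 2 → R0=7*2=14
XOR R0, 9 → R0=14^9=7
SUB R1, 1 → R1=5-1=4
CMP R1, 4  (cmp 4,4)
JGT top: not taken
ADD R0, 16 → R0=7+16=23
halt.
Total executed instructions: 34.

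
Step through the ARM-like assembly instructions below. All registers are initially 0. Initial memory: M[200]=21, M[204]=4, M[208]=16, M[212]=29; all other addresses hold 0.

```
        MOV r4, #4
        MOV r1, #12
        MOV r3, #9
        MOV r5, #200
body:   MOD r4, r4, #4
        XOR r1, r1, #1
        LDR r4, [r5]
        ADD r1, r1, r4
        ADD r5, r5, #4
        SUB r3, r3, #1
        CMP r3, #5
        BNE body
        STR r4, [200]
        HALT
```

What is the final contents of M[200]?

29

MOV r4, #4 → r4=4
MOV r1, #12 → r1=12
MOV r3, #9 → r3=9
MOV r5, #200 → r5=200
MOD r4, r4, #4 → r4=4%4=0
XOR r1, r1, #1 → r1=12^1=13
LDR r4, [r5] → r4=M[200]=21
ADD r1, r1, r4 → r1=13+21=34
ADD r5, r5, #4 → r5=200+4=204
SUB r3, r3, #1 → r3=9-1=8
CMP r3, #5  (cmp 8,5)
BNE body: taken
MOD r4, r4, #4 → r4=21%4=1
XOR r1, r1, #1 → r1=34^1=35
LDR r4, [r5] → r4=M[204]=4
ADD r1, r1, r4 → r1=35+4=39
ADD r5, r5, #4 → r5=204+4=208
SUB r3, r3, #1 → r3=8-1=7
CMP r3, #5  (cmp 7,5)
BNE body: taken
MOD r4, r4, #4 → r4=4%4=0
XOR r1, r1, #1 → r1=39^1=38
LDR r4, [r5] → r4=M[208]=16
ADD r1, r1, r4 → r1=38+16=54
ADD r5, r5, #4 → r5=208+4=212
SUB r3, r3, #1 → r3=7-1=6
CMP r3, #5  (cmp 6,5)
BNE body: taken
MOD r4, r4, #4 → r4=16%4=0
XOR r1, r1, #1 → r1=54^1=55
LDR r4, [r5] → r4=M[212]=29
ADD r1, r1, r4 → r1=55+29=84
ADD r5, r5, #4 → r5=212+4=216
SUB r3, r3, #1 → r3=6-1=5
CMP r3, #5  (cmp 5,5)
BNE body: not taken
STR r4, [200] → M[200]=29
halt.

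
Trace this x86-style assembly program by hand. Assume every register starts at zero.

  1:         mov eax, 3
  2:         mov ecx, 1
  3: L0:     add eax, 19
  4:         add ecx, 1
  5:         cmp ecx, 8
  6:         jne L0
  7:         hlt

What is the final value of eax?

eax=3
ecx=1
eax=3+19=22
ecx=1+1=2
cmp ecx, 8  (cmp 2,8)
jne L0: taken
eax=22+19=41
ecx=2+1=3
cmp ecx, 8  (cmp 3,8)
jne L0: taken
eax=41+19=60
ecx=3+1=4
cmp ecx, 8  (cmp 4,8)
jne L0: taken
eax=60+19=79
ecx=4+1=5
cmp ecx, 8  (cmp 5,8)
jne L0: taken
eax=79+19=98
ecx=5+1=6
cmp ecx, 8  (cmp 6,8)
jne L0: taken
eax=98+19=117
ecx=6+1=7
cmp ecx, 8  (cmp 7,8)
jne L0: taken
eax=117+19=136
ecx=7+1=8
cmp ecx, 8  (cmp 8,8)
jne L0: not taken
halt.

136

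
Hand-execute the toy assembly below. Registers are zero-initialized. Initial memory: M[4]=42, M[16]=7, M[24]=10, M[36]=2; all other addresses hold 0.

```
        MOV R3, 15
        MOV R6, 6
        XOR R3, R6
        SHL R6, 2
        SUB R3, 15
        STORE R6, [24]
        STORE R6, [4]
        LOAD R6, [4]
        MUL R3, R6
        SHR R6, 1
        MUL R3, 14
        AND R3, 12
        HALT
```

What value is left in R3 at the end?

R3=15
R6=6
R3=15^6=9
R6=6<<2=24
R3=9-15=-6
STORE R6, [24] → M[24]=24
STORE R6, [4] → M[4]=24
R6=M[4]=24
R3=(-6)*24=-144
R6=24>>1=12
R3=(-144)*14=-2016
R3=(-2016)&12=0
halt.

0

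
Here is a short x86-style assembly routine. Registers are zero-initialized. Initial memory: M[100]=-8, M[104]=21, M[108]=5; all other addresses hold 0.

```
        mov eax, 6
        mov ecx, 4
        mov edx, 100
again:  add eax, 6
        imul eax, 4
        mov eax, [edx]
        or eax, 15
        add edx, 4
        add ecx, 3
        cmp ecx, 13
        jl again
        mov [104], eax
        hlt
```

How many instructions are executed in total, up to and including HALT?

29

after mov eax, 6: eax=6
after mov ecx, 4: ecx=4
after mov edx, 100: edx=100
after add eax, 6: eax=6+6=12
after imul eax, 4: eax=12*4=48
after mov eax, [edx]: eax=M[100]=-8
after or eax, 15: eax=(-8)|15=-1
after add edx, 4: edx=100+4=104
after add ecx, 3: ecx=4+3=7
cmp ecx, 13  (cmp 7,13)
jl again: taken
after add eax, 6: eax=(-1)+6=5
after imul eax, 4: eax=5*4=20
after mov eax, [edx]: eax=M[104]=21
after or eax, 15: eax=21|15=31
after add edx, 4: edx=104+4=108
after add ecx, 3: ecx=7+3=10
cmp ecx, 13  (cmp 10,13)
jl again: taken
after add eax, 6: eax=31+6=37
after imul eax, 4: eax=37*4=148
after mov eax, [edx]: eax=M[108]=5
after or eax, 15: eax=5|15=15
after add edx, 4: edx=108+4=112
after add ecx, 3: ecx=10+3=13
cmp ecx, 13  (cmp 13,13)
jl again: not taken
mov [104], eax → M[104]=15
halt.
Total executed instructions: 29.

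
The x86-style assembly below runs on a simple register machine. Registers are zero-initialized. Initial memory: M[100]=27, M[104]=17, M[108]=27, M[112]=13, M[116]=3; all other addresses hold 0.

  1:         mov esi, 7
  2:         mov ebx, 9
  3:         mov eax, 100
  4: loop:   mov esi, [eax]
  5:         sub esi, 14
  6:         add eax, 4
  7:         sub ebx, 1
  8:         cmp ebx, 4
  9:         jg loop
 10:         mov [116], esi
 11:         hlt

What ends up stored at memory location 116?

esi=7
ebx=9
eax=100
esi=M[100]=27
esi=27-14=13
eax=100+4=104
ebx=9-1=8
cmp ebx, 4  (cmp 8,4)
jg loop: taken
esi=M[104]=17
esi=17-14=3
eax=104+4=108
ebx=8-1=7
cmp ebx, 4  (cmp 7,4)
jg loop: taken
esi=M[108]=27
esi=27-14=13
eax=108+4=112
ebx=7-1=6
cmp ebx, 4  (cmp 6,4)
jg loop: taken
esi=M[112]=13
esi=13-14=-1
eax=112+4=116
ebx=6-1=5
cmp ebx, 4  (cmp 5,4)
jg loop: taken
esi=M[116]=3
esi=3-14=-11
eax=116+4=120
ebx=5-1=4
cmp ebx, 4  (cmp 4,4)
jg loop: not taken
mov [116], esi → M[116]=-11
halt.

-11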